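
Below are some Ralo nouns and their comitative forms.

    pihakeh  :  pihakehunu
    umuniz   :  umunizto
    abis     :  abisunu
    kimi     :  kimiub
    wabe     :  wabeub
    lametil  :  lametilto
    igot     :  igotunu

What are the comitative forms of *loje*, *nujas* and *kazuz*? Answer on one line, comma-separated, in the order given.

lojeub, nujasunu, kazuzto

The alternation tracks the final sound of the stem — -unu when the stem ends in a voiceless consonant (*pihakeh*, *abis*, *igot*); -to when the stem ends in a voiced consonant (*umuniz*, *lametil*); -ub when the stem ends in a vowel (*kimi*, *wabe*).
Since the final sound of *loje* is /e/ (a vowel), it takes -ub, giving *lojeub*.
*nujas*: final sound = /s/, a voiceless consonant → -unu → *nujasunu*.
Since the final sound of *kazuz* is /z/ (a voiced consonant), it takes -to, giving *kazuzto*.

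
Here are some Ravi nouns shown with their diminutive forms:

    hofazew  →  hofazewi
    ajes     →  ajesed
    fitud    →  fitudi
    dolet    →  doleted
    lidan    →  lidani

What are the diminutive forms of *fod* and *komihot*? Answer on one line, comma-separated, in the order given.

The suffix is conditioned by the final consonant: -ed when the stem ends in a voiceless consonant (*ajes*, *dolet*); -i when the stem ends in a voiced consonant (*hofazew*, *fitud*, *lidan*).
*fod*: final consonant = /d/, voiced → -i → *fodi*.
*komihot*: final consonant = /t/, voiceless → -ed → *komihoted*.

fodi, komihoted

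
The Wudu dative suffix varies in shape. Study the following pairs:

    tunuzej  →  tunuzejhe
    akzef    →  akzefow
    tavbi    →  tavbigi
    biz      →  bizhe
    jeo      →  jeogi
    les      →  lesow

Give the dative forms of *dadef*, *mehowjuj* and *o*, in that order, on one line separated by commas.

dadefow, mehowjujhe, ogi

The pattern is voicing of the final sound: -ow when the stem ends in a voiceless consonant (*akzef*, *les*); -he when the stem ends in a voiced consonant (*tunuzej*, *biz*); -gi when the stem ends in a vowel (*tavbi*, *jeo*).
The final sound of *dadef* is /f/, which is a voiceless consonant, so the suffix is -ow, giving *dadefow*.
The final sound of *mehowjuj* is /j/, which is a voiced consonant, so the suffix is -he, giving *mehowjujhe*.
*o* — final sound /o/ (a vowel) → -gi → *ogi*.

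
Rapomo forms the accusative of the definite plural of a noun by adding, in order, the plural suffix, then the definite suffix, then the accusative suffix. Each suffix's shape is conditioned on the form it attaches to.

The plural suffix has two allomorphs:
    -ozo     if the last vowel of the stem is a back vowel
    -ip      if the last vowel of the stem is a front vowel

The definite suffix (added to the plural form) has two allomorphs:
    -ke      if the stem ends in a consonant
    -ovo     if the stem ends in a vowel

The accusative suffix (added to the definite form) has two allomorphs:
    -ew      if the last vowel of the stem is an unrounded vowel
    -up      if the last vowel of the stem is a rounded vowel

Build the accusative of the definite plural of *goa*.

goaozoovoup

*goa*: last vowel = /a/, a back vowel → -ozo → *goaozo*.
The final sound of the plural form *goaozo* is /o/, which is a vowel, so the definite suffix is -ovo, giving *goaozoovo*.
The last vowel of the definite form *goaozoovo* is /o/, which is a rounded vowel, so the accusative suffix is -up, giving *goaozoovoup*.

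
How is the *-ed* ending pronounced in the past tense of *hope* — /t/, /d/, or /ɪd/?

/t/

The stem *hope* ends in a voiceless consonant other than /t/.
The -ed suffix is realized as /ɪd/ after /t, d/; as /t/ after other voiceless consonants; and as /d/ after other voiced sounds.
So -ed on *hope* is pronounced /t/.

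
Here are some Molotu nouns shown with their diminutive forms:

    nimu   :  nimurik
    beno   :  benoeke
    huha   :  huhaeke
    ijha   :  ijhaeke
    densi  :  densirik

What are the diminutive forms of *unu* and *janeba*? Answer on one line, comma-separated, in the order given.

unurik, janebaeke

Looking at the last vowel of each stem: -rik when the last vowel of the stem is a high vowel (*nimu*, *densi*); -eke when the last vowel of the stem is a non-high vowel (*beno*, *huha*, *ijha*).
The last vowel of *unu* is /u/, which is a high vowel, so the suffix is -rik, giving *unurik*.
*janeba* — last vowel /a/ (a non-high vowel) → -eke → *janebaeke*.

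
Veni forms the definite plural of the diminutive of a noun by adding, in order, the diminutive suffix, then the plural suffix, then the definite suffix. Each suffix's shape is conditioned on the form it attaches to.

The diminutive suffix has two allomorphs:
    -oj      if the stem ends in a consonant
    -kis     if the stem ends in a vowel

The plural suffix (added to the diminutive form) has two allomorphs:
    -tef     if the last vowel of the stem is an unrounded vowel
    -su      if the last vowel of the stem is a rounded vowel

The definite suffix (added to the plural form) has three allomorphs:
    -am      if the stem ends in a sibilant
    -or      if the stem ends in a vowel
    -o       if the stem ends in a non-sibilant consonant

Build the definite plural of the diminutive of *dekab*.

*dekab* — final sound /b/ (a consonant) → -oj → *dekaboj*.
Since the last vowel of the diminutive form *dekaboj* is /o/ (a rounded vowel), it takes -su, giving *dekabojsu*.
The plural form *dekabojsu*: final sound = /u/, a vowel → -or → *dekabojsuor*.

dekabojsuor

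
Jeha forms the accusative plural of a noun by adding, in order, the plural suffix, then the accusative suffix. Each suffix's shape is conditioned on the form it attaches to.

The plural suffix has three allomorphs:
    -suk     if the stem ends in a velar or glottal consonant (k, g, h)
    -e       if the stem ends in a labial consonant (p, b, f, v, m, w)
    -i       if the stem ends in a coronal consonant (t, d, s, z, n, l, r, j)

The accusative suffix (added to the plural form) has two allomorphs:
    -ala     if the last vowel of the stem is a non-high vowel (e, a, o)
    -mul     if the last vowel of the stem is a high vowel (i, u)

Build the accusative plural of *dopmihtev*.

*dopmihtev* — final consonant /v/ (labial) → -e → *dopmihteve*.
The plural form *dopmihteve*: last vowel = /e/, a non-high vowel → -ala → *dopmihteveala*.

dopmihteveala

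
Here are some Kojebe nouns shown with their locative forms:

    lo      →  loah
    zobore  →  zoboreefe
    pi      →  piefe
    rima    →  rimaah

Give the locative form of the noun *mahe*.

maheefe

The suffix is conditioned by the last vowel: -efe when the last vowel of the stem is a front vowel (*zobore*, *pi*); -ah when the last vowel of the stem is a back vowel (*lo*, *rima*).
Since the last vowel of *mahe* is /e/ (a front vowel), it takes -efe, giving *maheefe*.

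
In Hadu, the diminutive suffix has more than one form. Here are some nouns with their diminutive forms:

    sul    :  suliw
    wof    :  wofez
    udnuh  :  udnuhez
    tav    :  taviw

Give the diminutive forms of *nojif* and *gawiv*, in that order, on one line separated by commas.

nojifez, gawiviw

The suffix is conditioned by the final consonant: -ez when the stem ends in a voiceless consonant (*wof*, *udnuh*); -iw when the stem ends in a voiced consonant (*sul*, *tav*).
The final consonant of *nojif* is /f/, which is voiceless, so the suffix is -ez, giving *nojifez*.
The final consonant of *gawiv* is /v/, which is voiced, so the suffix is -iw, giving *gawiviw*.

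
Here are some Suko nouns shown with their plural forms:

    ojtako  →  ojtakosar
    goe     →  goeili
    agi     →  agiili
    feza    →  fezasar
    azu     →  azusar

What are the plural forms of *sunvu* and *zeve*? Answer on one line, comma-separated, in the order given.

Looking at the last vowel of each stem: -ili when the last vowel of the stem is a front vowel (*goe*, *agi*); -sar when the last vowel of the stem is a back vowel (*ojtako*, *feza*, *azu*).
*sunvu* — last vowel /u/ (a back vowel) → -sar → *sunvusar*.
Since the last vowel of *zeve* is /e/ (a front vowel), it takes -ili, giving *zeveili*.

sunvusar, zeveili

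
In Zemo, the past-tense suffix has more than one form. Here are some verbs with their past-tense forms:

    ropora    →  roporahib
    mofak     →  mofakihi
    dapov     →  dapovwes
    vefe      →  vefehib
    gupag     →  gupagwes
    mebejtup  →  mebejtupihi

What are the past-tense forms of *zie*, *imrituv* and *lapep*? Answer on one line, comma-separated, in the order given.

ziehib, imrituvwes, lapepihi

The suffix is conditioned by the final sound: -ihi when the stem ends in a voiceless consonant (*mofak*, *mebejtup*); -wes when the stem ends in a voiced consonant (*dapov*, *gupag*); -hib when the stem ends in a vowel (*ropora*, *vefe*).
The final sound of *zie* is /e/, which is a vowel, so the suffix is -hib, giving *ziehib*.
Since the final sound of *imrituv* is /v/ (a voiced consonant), it takes -wes, giving *imrituvwes*.
*lapep* — final sound /p/ (a voiceless consonant) → -ihi → *lapepihi*.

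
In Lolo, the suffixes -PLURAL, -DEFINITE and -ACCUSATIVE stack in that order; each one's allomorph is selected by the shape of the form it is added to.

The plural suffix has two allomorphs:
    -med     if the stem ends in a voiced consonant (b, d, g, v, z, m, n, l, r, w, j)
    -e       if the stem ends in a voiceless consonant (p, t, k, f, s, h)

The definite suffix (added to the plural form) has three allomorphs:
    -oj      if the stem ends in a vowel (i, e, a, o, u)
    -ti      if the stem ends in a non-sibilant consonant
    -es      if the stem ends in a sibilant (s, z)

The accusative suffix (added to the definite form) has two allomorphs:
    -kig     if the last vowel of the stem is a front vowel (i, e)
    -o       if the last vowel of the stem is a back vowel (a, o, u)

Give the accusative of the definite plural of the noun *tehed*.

tehedmedtikig

The final consonant of *tehed* is /d/, which is voiced, so the plural suffix is -med, giving *tehedmed*.
The plural form *tehedmed* — final sound /d/ (a non-sibilant consonant) → -ti → *tehedmedti*.
The definite form *tehedmedti* — last vowel /i/ (a front vowel) → -kig → *tehedmedtikig*.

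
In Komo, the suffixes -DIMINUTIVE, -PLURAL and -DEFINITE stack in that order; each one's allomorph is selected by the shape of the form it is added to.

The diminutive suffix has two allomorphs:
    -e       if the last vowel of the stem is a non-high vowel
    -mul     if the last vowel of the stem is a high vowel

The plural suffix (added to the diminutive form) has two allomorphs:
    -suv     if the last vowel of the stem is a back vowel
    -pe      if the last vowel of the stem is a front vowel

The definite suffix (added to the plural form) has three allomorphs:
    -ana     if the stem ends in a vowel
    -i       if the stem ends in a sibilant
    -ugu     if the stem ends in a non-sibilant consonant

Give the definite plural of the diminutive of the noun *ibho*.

Since the last vowel of *ibho* is /o/ (a non-high vowel), it takes -e, giving *ibhoe*.
The diminutive form *ibhoe* — last vowel /e/ (a front vowel) → -pe → *ibhoepe*.
The plural form *ibhoepe* — final sound /e/ (a vowel) → -ana → *ibhoepeana*.

ibhoepeana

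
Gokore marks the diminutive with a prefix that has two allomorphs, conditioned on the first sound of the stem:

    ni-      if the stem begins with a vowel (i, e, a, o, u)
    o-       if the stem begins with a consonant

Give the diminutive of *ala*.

*ala*: first sound = /a/, a vowel → ni- → *niala*.

niala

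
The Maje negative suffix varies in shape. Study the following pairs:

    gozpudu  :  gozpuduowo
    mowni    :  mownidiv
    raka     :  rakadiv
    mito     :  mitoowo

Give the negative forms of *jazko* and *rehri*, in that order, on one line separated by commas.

jazkoowo, rehridiv

The alternation tracks the last vowel of the stem — -owo when the last vowel of the stem is a rounded vowel (*gozpudu*, *mito*); -div when the last vowel of the stem is an unrounded vowel (*mowni*, *raka*).
*jazko*: last vowel = /o/, a rounded vowel → -owo → *jazkoowo*.
The last vowel of *rehri* is /i/, which is an unrounded vowel, so the suffix is -div, giving *rehridiv*.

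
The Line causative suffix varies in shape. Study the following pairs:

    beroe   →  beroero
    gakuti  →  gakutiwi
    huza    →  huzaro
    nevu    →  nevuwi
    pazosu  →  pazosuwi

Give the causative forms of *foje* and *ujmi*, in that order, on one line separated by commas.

fojero, ujmiwi

The suffix is conditioned by the last vowel: -wi when the last vowel of the stem is a high vowel (*gakuti*, *nevu*, *pazosu*); -ro when the last vowel of the stem is a non-high vowel (*beroe*, *huza*).
The last vowel of *foje* is /e/, which is a non-high vowel, so the suffix is -ro, giving *fojero*.
Since the last vowel of *ujmi* is /i/ (a high vowel), it takes -wi, giving *ujmiwi*.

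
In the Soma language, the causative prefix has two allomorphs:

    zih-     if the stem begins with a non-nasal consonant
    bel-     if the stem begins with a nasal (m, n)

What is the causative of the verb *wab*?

The first consonant of *wab* is /w/, which is non-nasal, so the prefix is zih-, giving *zihwab*.

zihwab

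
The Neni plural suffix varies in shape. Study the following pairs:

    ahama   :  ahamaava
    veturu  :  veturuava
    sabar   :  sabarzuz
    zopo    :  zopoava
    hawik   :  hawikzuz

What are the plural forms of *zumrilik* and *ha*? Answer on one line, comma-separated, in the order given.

zumrilikzuz, haava

The suffix is conditioned by the final sound: -zuz when the stem ends in a consonant (*sabar*, *hawik*); -ava when the stem ends in a vowel (*ahama*, *veturu*, *zopo*).
*zumrilik*: final sound = /k/, a consonant → -zuz → *zumrilikzuz*.
*ha*: final sound = /a/, a vowel → -ava → *haava*.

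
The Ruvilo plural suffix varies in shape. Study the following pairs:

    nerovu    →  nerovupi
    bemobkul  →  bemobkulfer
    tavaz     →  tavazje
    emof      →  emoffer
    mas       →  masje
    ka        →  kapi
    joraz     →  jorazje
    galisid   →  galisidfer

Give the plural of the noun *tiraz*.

The suffix is conditioned by the final sound: -je when the stem ends in a sibilant (*tavaz*, *mas*, *joraz*); -fer when the stem ends in a non-sibilant consonant (*bemobkul*, *emof*, *galisid*); -pi when the stem ends in a vowel (*nerovu*, *ka*).
The final sound of *tiraz* is /z/, which is a sibilant, so the suffix is -je, giving *tirazje*.

tirazje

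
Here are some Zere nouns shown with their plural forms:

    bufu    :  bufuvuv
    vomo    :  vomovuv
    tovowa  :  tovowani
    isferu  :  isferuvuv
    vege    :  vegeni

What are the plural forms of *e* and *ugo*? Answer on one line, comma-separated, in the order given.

The pattern is rounding harmony: -vuv when the last vowel of the stem is a rounded vowel (*bufu*, *vomo*, *isferu*); -ni when the last vowel of the stem is an unrounded vowel (*tovowa*, *vege*).
*e*: last vowel = /e/, an unrounded vowel → -ni → *eni*.
Since the last vowel of *ugo* is /o/ (a rounded vowel), it takes -vuv, giving *ugovuv*.

eni, ugovuv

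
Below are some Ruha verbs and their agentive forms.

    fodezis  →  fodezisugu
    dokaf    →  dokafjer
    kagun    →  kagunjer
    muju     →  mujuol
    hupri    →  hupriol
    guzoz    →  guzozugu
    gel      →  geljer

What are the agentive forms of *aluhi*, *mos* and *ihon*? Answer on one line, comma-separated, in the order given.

aluhiol, mosugu, ihonjer

The pattern is sibilance of the final sound: -ugu when the stem ends in a sibilant (*fodezis*, *guzoz*); -jer when the stem ends in a non-sibilant consonant (*dokaf*, *kagun*, *gel*); -ol when the stem ends in a vowel (*muju*, *hupri*).
*aluhi*: final sound = /i/, a vowel → -ol → *aluhiol*.
The final sound of *mos* is /s/, which is a sibilant, so the suffix is -ugu, giving *mosugu*.
The final sound of *ihon* is /n/, which is a non-sibilant consonant, so the suffix is -jer, giving *ihonjer*.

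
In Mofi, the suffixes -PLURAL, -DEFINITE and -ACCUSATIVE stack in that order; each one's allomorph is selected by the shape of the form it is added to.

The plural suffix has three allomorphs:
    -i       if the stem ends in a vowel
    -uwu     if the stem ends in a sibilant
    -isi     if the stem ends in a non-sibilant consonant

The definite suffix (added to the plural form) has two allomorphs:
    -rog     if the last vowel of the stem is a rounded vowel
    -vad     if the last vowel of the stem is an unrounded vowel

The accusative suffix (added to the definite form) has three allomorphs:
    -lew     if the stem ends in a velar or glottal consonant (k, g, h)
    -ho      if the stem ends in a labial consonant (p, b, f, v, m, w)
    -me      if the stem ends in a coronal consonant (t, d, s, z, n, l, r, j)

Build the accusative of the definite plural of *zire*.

zireivadme

*zire*: final sound = /e/, a vowel → -i → *zirei*.
The plural form *zirei* — last vowel /i/ (an unrounded vowel) → -vad → *zireivad*.
The definite form *zireivad* — final consonant /d/ (coronal) → -me → *zireivadme*.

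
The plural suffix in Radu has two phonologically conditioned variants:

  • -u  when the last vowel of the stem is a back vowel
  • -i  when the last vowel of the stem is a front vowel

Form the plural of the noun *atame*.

The last vowel of *atame* is /e/, which is a front vowel, so the suffix is -i, giving *atamei*.

atamei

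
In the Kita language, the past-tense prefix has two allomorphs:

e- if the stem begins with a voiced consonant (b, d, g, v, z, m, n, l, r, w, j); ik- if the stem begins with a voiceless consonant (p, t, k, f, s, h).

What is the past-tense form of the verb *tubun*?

iktubun

*tubun*: first consonant = /t/, voiceless → ik- → *iktubun*.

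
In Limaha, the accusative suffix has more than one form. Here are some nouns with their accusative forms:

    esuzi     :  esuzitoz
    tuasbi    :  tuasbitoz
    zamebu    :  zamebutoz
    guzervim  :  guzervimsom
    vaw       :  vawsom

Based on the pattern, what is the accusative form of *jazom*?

The suffix is conditioned by the final sound: -som when the stem ends in a consonant (*guzervim*, *vaw*); -toz when the stem ends in a vowel (*esuzi*, *tuasbi*, *zamebu*).
The final sound of *jazom* is /m/, which is a consonant, so the suffix is -som, giving *jazomsom*.

jazomsom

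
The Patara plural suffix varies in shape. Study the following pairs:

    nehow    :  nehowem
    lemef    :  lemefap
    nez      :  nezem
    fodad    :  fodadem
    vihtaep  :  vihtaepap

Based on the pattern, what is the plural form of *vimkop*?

vimkopap

The pattern is voicing of the final consonant: -ap when the stem ends in a voiceless consonant (*lemef*, *vihtaep*); -em when the stem ends in a voiced consonant (*nehow*, *nez*, *fodad*).
Since the final consonant of *vimkop* is /p/ (voiceless), it takes -ap, giving *vimkopap*.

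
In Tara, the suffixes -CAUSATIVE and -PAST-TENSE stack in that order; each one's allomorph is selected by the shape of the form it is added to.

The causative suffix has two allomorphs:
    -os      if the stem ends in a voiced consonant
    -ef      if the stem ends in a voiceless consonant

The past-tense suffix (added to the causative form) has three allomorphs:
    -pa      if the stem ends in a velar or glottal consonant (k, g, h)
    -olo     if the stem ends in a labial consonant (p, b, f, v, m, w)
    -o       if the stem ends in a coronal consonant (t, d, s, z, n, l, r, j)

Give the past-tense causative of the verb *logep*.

The final consonant of *logep* is /p/, which is voiceless, so the causative suffix is -ef, giving *logepef*.
The causative form *logepef*: final consonant = /f/, labial → -olo → *logepefolo*.

logepefolo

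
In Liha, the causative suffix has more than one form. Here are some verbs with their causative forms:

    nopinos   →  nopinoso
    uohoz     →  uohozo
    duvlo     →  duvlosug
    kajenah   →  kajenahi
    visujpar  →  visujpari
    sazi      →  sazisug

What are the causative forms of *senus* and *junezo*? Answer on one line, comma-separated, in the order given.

The suffix is conditioned by the final sound: -o when the stem ends in a sibilant (*nopinos*, *uohoz*); -i when the stem ends in a non-sibilant consonant (*kajenah*, *visujpar*); -sug when the stem ends in a vowel (*duvlo*, *sazi*).
The final sound of *senus* is /s/, which is a sibilant, so the suffix is -o, giving *senuso*.
*junezo* — final sound /o/ (a vowel) → -sug → *junezosug*.

senuso, junezosug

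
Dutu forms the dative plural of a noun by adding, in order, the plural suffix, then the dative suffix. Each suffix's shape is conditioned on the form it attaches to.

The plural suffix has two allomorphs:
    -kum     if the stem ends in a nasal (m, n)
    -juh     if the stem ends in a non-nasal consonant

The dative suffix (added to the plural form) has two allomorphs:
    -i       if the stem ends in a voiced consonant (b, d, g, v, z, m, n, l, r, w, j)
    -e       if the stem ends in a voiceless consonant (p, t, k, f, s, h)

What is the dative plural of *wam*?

*wam*: final consonant = /m/, a nasal → -kum → *wamkum*.
The plural form *wamkum*: final consonant = /m/, voiced → -i → *wamkumi*.

wamkumi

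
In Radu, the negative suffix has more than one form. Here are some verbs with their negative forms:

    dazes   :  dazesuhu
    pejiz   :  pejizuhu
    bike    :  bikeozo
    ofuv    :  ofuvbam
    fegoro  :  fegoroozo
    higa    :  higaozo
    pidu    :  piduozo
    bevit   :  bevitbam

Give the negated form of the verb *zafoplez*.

Looking at the final sound of each stem: -uhu when the stem ends in a sibilant (*dazes*, *pejiz*); -bam when the stem ends in a non-sibilant consonant (*ofuv*, *bevit*); -ozo when the stem ends in a vowel (*bike*, *fegoro*, *higa*, *pidu*).
Since the final sound of *zafoplez* is /z/ (a sibilant), it takes -uhu, giving *zafoplezuhu*.

zafoplezuhu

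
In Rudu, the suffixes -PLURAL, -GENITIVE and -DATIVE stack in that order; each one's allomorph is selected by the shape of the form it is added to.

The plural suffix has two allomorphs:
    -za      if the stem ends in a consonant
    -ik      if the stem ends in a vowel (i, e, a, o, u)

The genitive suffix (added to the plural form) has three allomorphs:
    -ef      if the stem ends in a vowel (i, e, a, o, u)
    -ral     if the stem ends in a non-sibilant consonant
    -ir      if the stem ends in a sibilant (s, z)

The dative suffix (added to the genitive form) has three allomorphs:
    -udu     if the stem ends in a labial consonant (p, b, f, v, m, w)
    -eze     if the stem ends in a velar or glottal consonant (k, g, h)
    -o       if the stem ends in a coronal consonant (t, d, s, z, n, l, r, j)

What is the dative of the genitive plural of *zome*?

zomeikralo

*zome*: final sound = /e/, a vowel → -ik → *zomeik*.
The plural form *zomeik* — final sound /k/ (a non-sibilant consonant) → -ral → *zomeikral*.
The final consonant of the genitive form *zomeikral* is /l/, which is coronal, so the dative suffix is -o, giving *zomeikralo*.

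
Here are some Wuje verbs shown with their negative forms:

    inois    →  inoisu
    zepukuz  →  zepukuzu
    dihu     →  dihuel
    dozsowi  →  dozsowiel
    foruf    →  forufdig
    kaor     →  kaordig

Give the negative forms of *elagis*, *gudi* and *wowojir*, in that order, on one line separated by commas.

The suffix is conditioned by the final sound: -u when the stem ends in a sibilant (*inois*, *zepukuz*); -dig when the stem ends in a non-sibilant consonant (*foruf*, *kaor*); -el when the stem ends in a vowel (*dihu*, *dozsowi*).
The final sound of *elagis* is /s/, which is a sibilant, so the suffix is -u, giving *elagisu*.
The final sound of *gudi* is /i/, which is a vowel, so the suffix is -el, giving *gudiel*.
*wowojir* — final sound /r/ (a non-sibilant consonant) → -dig → *wowojirdig*.

elagisu, gudiel, wowojirdig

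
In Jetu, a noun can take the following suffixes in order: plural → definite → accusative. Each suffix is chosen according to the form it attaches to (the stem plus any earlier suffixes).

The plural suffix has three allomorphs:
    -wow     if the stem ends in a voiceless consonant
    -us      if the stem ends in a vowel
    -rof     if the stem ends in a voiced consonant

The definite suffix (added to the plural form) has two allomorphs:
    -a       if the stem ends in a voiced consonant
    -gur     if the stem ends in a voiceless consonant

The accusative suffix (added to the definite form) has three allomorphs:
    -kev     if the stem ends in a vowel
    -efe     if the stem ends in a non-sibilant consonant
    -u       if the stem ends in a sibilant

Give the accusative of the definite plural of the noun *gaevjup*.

The final sound of *gaevjup* is /p/, which is a voiceless consonant, so the plural suffix is -wow, giving *gaevjupwow*.
The plural form *gaevjupwow*: final consonant = /w/, voiced → -a → *gaevjupwowa*.
The final sound of the definite form *gaevjupwowa* is /a/, which is a vowel, so the accusative suffix is -kev, giving *gaevjupwowakev*.

gaevjupwowakev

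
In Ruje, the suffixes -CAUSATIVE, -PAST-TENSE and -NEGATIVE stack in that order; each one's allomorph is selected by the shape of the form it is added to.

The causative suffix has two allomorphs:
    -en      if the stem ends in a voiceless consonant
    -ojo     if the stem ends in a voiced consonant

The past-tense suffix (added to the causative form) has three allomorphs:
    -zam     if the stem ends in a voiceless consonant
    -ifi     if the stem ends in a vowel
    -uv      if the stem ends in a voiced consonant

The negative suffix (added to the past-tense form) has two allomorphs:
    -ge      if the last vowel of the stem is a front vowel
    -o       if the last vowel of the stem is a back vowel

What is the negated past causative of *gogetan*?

gogetanojoifige

*gogetan* — final consonant /n/ (voiced) → -ojo → *gogetanojo*.
Since the final sound of the causative form *gogetanojo* is /o/ (a vowel), it takes -ifi, giving *gogetanojoifi*.
The past-tense form *gogetanojoifi* — last vowel /i/ (a front vowel) → -ge → *gogetanojoifige*.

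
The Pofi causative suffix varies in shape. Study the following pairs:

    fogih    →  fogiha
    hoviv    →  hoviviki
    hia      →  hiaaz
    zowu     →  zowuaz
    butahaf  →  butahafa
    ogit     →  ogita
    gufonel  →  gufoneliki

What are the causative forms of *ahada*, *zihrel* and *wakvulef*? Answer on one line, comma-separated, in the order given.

The pattern is voicing of the final sound: -a when the stem ends in a voiceless consonant (*fogih*, *butahaf*, *ogit*); -iki when the stem ends in a voiced consonant (*hoviv*, *gufonel*); -az when the stem ends in a vowel (*hia*, *zowu*).
*ahada* — final sound /a/ (a vowel) → -az → *ahadaaz*.
The final sound of *zihrel* is /l/, which is a voiced consonant, so the suffix is -iki, giving *zihreliki*.
*wakvulef*: final sound = /f/, a voiceless consonant → -a → *wakvulefa*.

ahadaaz, zihreliki, wakvulefa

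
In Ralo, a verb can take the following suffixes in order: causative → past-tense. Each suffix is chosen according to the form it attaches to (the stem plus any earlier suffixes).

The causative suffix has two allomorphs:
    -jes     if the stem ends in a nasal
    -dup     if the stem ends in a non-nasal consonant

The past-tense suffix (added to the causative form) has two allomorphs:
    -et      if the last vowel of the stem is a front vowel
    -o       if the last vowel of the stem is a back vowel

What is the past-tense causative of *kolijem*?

kolijemjeset

Since the final consonant of *kolijem* is /m/ (a nasal), it takes -jes, giving *kolijemjes*.
The causative form *kolijemjes* — last vowel /e/ (a front vowel) → -et → *kolijemjeset*.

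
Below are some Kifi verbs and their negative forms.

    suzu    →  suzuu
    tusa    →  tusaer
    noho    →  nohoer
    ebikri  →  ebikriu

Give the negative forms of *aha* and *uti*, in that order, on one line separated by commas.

ahaer, utiu

The suffix is conditioned by the last vowel: -u when the last vowel of the stem is a high vowel (*suzu*, *ebikri*); -er when the last vowel of the stem is a non-high vowel (*tusa*, *noho*).
The last vowel of *aha* is /a/, which is a non-high vowel, so the suffix is -er, giving *ahaer*.
The last vowel of *uti* is /i/, which is a high vowel, so the suffix is -u, giving *utiu*.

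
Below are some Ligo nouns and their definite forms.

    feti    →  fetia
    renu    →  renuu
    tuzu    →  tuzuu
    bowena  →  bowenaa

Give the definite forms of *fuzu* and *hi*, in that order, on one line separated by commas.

fuzuu, hia

The suffix is conditioned by the last vowel: -u when the last vowel of the stem is a rounded vowel (*renu*, *tuzu*); -a when the last vowel of the stem is an unrounded vowel (*feti*, *bowena*).
*fuzu* — last vowel /u/ (a rounded vowel) → -u → *fuzuu*.
*hi* — last vowel /i/ (an unrounded vowel) → -a → *hia*.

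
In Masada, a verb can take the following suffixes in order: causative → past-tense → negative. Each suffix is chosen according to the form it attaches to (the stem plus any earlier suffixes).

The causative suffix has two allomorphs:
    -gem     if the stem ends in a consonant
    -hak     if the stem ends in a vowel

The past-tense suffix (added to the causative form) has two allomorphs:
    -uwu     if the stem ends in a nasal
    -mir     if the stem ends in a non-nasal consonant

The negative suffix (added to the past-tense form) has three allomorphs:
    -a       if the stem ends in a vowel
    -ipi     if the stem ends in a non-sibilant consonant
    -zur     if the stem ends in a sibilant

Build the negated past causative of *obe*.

obehakmiripi

The final sound of *obe* is /e/, which is a vowel, so the causative suffix is -hak, giving *obehak*.
The final consonant of the causative form *obehak* is /k/, which is non-nasal, so the past-tense suffix is -mir, giving *obehakmir*.
The final sound of the past-tense form *obehakmir* is /r/, which is a non-sibilant consonant, so the negative suffix is -ipi, giving *obehakmiripi*.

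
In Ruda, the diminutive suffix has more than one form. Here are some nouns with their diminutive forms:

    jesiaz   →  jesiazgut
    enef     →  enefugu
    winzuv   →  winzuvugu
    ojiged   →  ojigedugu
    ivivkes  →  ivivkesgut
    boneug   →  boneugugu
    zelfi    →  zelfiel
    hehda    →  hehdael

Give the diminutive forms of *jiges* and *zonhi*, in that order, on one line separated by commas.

The suffix is conditioned by the final sound: -gut when the stem ends in a sibilant (*jesiaz*, *ivivkes*); -ugu when the stem ends in a non-sibilant consonant (*enef*, *winzuv*, *ojiged*, *boneug*); -el when the stem ends in a vowel (*zelfi*, *hehda*).
Since the final sound of *jiges* is /s/ (a sibilant), it takes -gut, giving *jigesgut*.
*zonhi*: final sound = /i/, a vowel → -el → *zonhiel*.

jigesgut, zonhiel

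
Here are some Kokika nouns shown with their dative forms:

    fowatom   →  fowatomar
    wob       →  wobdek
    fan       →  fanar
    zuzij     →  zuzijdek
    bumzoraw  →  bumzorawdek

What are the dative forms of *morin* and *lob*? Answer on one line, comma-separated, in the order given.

morinar, lobdek

Looking at the final consonant of each stem: -ar when the stem ends in a nasal (*fowatom*, *fan*); -dek when the stem ends in a non-nasal consonant (*wob*, *zuzij*, *bumzoraw*).
*morin* — final consonant /n/ (a nasal) → -ar → *morinar*.
*lob*: final consonant = /b/, non-nasal → -dek → *lobdek*.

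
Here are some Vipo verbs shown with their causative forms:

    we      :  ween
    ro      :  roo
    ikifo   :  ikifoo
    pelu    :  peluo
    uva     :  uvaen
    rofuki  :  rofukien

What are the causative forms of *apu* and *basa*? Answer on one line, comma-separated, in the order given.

apuo, basaen

Looking at the last vowel of each stem: -o when the last vowel of the stem is a rounded vowel (*ro*, *ikifo*, *pelu*); -en when the last vowel of the stem is an unrounded vowel (*we*, *uva*, *rofuki*).
The last vowel of *apu* is /u/, which is a rounded vowel, so the suffix is -o, giving *apuo*.
Since the last vowel of *basa* is /a/ (an unrounded vowel), it takes -en, giving *basaen*.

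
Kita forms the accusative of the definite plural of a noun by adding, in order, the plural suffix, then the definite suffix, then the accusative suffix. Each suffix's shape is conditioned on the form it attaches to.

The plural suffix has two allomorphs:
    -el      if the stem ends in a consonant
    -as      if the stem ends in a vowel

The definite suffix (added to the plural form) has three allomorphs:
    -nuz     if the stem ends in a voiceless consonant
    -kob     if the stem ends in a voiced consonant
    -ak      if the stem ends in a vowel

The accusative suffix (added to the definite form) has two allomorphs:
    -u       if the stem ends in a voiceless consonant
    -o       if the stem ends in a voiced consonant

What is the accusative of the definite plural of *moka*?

Since the final sound of *moka* is /a/ (a vowel), it takes -as, giving *mokaas*.
The plural form *mokaas*: final sound = /s/, a voiceless consonant → -nuz → *mokaasnuz*.
The definite form *mokaasnuz* — final consonant /z/ (voiced) → -o → *mokaasnuzo*.

mokaasnuzo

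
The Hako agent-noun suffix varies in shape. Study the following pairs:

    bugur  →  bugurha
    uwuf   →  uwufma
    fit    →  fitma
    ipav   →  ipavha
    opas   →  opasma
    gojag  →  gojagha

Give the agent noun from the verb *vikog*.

vikogha

The alternation tracks the final consonant of the stem — -ma when the stem ends in a voiceless consonant (*uwuf*, *fit*, *opas*); -ha when the stem ends in a voiced consonant (*bugur*, *ipav*, *gojag*).
*vikog*: final consonant = /g/, voiced → -ha → *vikogha*.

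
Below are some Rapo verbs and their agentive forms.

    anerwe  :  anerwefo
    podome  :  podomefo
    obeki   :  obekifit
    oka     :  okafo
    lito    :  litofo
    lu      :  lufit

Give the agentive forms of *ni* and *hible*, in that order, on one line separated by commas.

nifit, hiblefo

The alternation tracks the last vowel of the stem — -fit when the last vowel of the stem is a high vowel (*obeki*, *lu*); -fo when the last vowel of the stem is a non-high vowel (*anerwe*, *podome*, *oka*, *lito*).
Since the last vowel of *ni* is /i/ (a high vowel), it takes -fit, giving *nifit*.
The last vowel of *hible* is /e/, which is a non-high vowel, so the suffix is -fo, giving *hiblefo*.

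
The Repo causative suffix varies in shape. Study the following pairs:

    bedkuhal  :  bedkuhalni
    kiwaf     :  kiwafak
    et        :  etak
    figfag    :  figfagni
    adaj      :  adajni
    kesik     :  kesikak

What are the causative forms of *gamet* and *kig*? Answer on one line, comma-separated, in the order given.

gametak, kigni

Looking at the final consonant of each stem: -ak when the stem ends in a voiceless consonant (*kiwaf*, *et*, *kesik*); -ni when the stem ends in a voiced consonant (*bedkuhal*, *figfag*, *adaj*).
Since the final consonant of *gamet* is /t/ (voiceless), it takes -ak, giving *gametak*.
Since the final consonant of *kig* is /g/ (voiced), it takes -ni, giving *kigni*.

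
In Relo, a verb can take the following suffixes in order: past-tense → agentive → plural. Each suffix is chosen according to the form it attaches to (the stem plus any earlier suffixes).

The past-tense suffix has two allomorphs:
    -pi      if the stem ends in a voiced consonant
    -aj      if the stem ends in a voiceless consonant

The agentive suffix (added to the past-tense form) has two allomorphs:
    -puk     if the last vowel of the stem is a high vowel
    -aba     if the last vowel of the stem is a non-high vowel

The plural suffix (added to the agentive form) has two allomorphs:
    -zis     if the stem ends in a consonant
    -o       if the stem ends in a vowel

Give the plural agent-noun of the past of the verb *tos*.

tosajabao

*tos*: final consonant = /s/, voiceless → -aj → *tosaj*.
The last vowel of the past-tense form *tosaj* is /a/, which is a non-high vowel, so the agentive suffix is -aba, giving *tosajaba*.
Since the final sound of the agentive form *tosajaba* is /a/ (a vowel), it takes -o, giving *tosajabao*.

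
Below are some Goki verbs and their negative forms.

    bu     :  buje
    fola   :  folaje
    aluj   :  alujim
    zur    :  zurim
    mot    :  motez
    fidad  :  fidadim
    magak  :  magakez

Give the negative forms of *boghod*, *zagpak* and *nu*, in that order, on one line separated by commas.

boghodim, zagpakez, nuje

The pattern is voicing of the final sound: -ez when the stem ends in a voiceless consonant (*mot*, *magak*); -im when the stem ends in a voiced consonant (*aluj*, *zur*, *fidad*); -je when the stem ends in a vowel (*bu*, *fola*).
*boghod*: final sound = /d/, a voiced consonant → -im → *boghodim*.
*zagpak*: final sound = /k/, a voiceless consonant → -ez → *zagpakez*.
The final sound of *nu* is /u/, which is a vowel, so the suffix is -je, giving *nuje*.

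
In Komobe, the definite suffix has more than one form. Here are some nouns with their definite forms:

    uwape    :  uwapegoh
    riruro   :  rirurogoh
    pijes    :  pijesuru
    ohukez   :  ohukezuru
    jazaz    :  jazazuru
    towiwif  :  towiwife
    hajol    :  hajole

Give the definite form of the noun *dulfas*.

Looking at the final sound of each stem: -uru when the stem ends in a sibilant (*pijes*, *ohukez*, *jazaz*); -e when the stem ends in a non-sibilant consonant (*towiwif*, *hajol*); -goh when the stem ends in a vowel (*uwape*, *riruro*).
The final sound of *dulfas* is /s/, which is a sibilant, so the suffix is -uru, giving *dulfasuru*.

dulfasuru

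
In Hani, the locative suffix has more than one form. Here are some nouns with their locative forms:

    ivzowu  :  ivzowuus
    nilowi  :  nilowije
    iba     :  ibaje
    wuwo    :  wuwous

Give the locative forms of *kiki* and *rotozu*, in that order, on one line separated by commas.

Looking at the last vowel of each stem: -us when the last vowel of the stem is a rounded vowel (*ivzowu*, *wuwo*); -je when the last vowel of the stem is an unrounded vowel (*nilowi*, *iba*).
*kiki*: last vowel = /i/, an unrounded vowel → -je → *kikije*.
The last vowel of *rotozu* is /u/, which is a rounded vowel, so the suffix is -us, giving *rotozuus*.

kikije, rotozuus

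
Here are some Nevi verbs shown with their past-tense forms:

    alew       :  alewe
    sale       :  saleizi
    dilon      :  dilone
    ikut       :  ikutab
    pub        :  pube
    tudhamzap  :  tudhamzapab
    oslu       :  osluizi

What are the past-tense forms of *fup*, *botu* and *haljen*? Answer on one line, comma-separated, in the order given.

fupab, botuizi, haljene

The suffix is conditioned by the final sound: -ab when the stem ends in a voiceless consonant (*ikut*, *tudhamzap*); -e when the stem ends in a voiced consonant (*alew*, *dilon*, *pub*); -izi when the stem ends in a vowel (*sale*, *oslu*).
*fup*: final sound = /p/, a voiceless consonant → -ab → *fupab*.
Since the final sound of *botu* is /u/ (a vowel), it takes -izi, giving *botuizi*.
Since the final sound of *haljen* is /n/ (a voiced consonant), it takes -e, giving *haljene*.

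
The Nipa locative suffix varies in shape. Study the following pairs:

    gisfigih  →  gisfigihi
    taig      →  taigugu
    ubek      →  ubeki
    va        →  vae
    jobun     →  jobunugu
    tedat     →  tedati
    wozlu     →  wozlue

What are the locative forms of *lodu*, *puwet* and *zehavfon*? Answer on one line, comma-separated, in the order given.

lodue, puweti, zehavfonugu

The alternation tracks the final sound of the stem — -i when the stem ends in a voiceless consonant (*gisfigih*, *ubek*, *tedat*); -ugu when the stem ends in a voiced consonant (*taig*, *jobun*); -e when the stem ends in a vowel (*va*, *wozlu*).
The final sound of *lodu* is /u/, which is a vowel, so the suffix is -e, giving *lodue*.
*puwet*: final sound = /t/, a voiceless consonant → -i → *puweti*.
Since the final sound of *zehavfon* is /n/ (a voiced consonant), it takes -ugu, giving *zehavfonugu*.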